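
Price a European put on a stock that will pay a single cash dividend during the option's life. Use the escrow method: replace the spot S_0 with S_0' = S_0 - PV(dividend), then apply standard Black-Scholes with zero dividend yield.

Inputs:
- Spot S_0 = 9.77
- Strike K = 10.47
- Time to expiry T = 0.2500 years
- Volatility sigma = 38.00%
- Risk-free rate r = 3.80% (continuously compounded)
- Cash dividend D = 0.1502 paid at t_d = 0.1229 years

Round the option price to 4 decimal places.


Answer: Price = 1.1899

Derivation:
PV(D) = D * exp(-r * t_d) = 0.1502 * 0.99534069 = 0.14950017
S_0' = S_0 - PV(D) = 9.7700 - 0.14950017 = 9.62049983
d1 = (ln(S_0'/K) + (r + sigma^2/2)*T) / (sigma*sqrt(T)) = -0.30035686
d2 = d1 - sigma*sqrt(T) = -0.49035686
exp(-rT) = 0.99054498
N(-d1) = 0.61804752; N(-d2) = 0.68805930
P = K * exp(-rT) * N(-d2) - S_0' * N(-d1) = 10.4700 * 0.99054498 * 0.68805930 - 9.62049983 * 0.61804752 = 1.1899


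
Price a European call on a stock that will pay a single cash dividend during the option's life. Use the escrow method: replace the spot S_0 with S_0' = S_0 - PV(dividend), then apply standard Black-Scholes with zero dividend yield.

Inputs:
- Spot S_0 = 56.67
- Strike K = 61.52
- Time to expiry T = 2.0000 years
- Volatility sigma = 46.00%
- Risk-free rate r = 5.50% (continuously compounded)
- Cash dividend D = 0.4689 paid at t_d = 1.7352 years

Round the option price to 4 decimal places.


Answer: Price = 14.7718

Derivation:
PV(D) = D * exp(-r * t_d) = 0.4689 * 0.90897653 = 0.42621910
S_0' = S_0 - PV(D) = 56.6700 - 0.42621910 = 56.24378090
d1 = (ln(S_0'/K) + (r + sigma^2/2)*T) / (sigma*sqrt(T)) = 0.35652500
d2 = d1 - sigma*sqrt(T) = -0.29401323
exp(-rT) = 0.89583414
N(d1) = 0.63927628; N(d2) = 0.38437390
C = S_0' * N(d1) - K * exp(-rT) * N(d2) = 56.24378090 * 0.63927628 - 61.5200 * 0.89583414 * 0.38437390 = 14.7718


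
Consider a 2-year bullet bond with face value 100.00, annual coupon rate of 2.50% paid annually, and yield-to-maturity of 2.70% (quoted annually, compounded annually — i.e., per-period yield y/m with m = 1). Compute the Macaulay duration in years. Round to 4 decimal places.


Answer: Macaulay duration = 1.9756 years

Derivation:
Coupon per period c = face * coupon_rate / m = 2.500000
Periods per year m = 1; per-period yield y/m = 0.027000
Number of cashflows N = 2
Cashflows (t years, CF_t, discount factor 1/(1+y/m)^(m*t), PV):
  t = 1.0000: CF_t = 2.500000, DF = 0.973710, PV = 2.434275
  t = 2.0000: CF_t = 102.500000, DF = 0.948111, PV = 97.181361
Price P = sum_t PV_t = 99.615636
Macaulay numerator sum_t t * PV_t:
  t * PV_t at t = 1.0000: 2.434275
  t * PV_t at t = 2.0000: 194.362723
Macaulay duration D = (sum_t t * PV_t) / P = 196.796997 / 99.615636 = 1.975563


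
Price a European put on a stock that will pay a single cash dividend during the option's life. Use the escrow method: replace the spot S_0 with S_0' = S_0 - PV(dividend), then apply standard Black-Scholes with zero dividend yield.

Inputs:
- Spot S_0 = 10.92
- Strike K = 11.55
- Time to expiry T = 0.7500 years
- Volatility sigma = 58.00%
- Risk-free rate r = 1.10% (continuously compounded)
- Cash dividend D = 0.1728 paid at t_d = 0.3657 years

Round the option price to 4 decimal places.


Answer: Price = 2.5723

Derivation:
PV(D) = D * exp(-r * t_d) = 0.1728 * 0.99598538 = 0.17210627
S_0' = S_0 - PV(D) = 10.9200 - 0.17210627 = 10.74789373
d1 = (ln(S_0'/K) + (r + sigma^2/2)*T) / (sigma*sqrt(T)) = 0.12427836
d2 = d1 - sigma*sqrt(T) = -0.37801637
exp(-rT) = 0.99178394
N(-d1) = 0.45054744; N(-d2) = 0.64729078
P = K * exp(-rT) * N(-d2) - S_0' * N(-d1) = 11.5500 * 0.99178394 * 0.64729078 - 10.74789373 * 0.45054744 = 2.5723


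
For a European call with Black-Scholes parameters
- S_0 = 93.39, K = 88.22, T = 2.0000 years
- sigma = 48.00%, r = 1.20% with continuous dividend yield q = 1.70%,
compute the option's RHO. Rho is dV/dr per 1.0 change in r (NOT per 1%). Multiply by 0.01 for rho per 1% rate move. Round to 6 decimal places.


d1 = 0.4085759891; d2 = -0.2702465208
phi(d1) = 0.3669954963; exp(-qT) = 0.9665715046; exp(-rT) = 0.9762857098
N(d2) = 0.3934853026
Rho = K*T*exp(-rT)*N(d2) = 88.2200 * 2.0000 * 0.9762857098 * 0.3934853026 = 67.780146

Answer: Rho = 67.780146


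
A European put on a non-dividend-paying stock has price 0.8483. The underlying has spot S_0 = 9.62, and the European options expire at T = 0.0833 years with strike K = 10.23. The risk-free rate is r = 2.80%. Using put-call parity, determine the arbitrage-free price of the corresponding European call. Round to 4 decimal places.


Put-call parity: C - P = S_0 * exp(-qT) - K * exp(-rT).
S_0 * exp(-qT) = 9.6200 * 1.00000000 = 9.62000000
K * exp(-rT) = 10.2300 * 0.99767032 = 10.20616735
C = P + S*exp(-qT) - K*exp(-rT)
C = 0.8483 + 9.62000000 - 10.20616735 = 0.2621

Answer: Call price = 0.2621


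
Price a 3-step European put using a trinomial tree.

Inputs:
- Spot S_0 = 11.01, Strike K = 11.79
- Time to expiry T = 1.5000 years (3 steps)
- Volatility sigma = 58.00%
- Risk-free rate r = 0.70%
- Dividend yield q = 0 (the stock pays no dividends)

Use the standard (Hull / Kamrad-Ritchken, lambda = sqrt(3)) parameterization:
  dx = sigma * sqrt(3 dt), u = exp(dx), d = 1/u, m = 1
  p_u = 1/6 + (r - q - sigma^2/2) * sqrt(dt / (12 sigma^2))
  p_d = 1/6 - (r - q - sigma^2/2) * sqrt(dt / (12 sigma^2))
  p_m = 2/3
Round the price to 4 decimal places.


dt = T/N = 0.500000; dx = sigma*sqrt(3*dt) = 0.710352
u = exp(dx) = 2.034707; d = 1/u = 0.491471
p_u = 0.109934, p_m = 0.666667, p_d = 0.223399
Discount per step: exp(-r*dt) = 0.996506
Stock lattice S(k, j) with j the centered position index:
  k=0: S(0,+0) = 11.0100
  k=1: S(1,-1) = 5.4111; S(1,+0) = 11.0100; S(1,+1) = 22.4021
  k=2: S(2,-2) = 2.6594; S(2,-1) = 5.4111; S(2,+0) = 11.0100; S(2,+1) = 22.4021; S(2,+2) = 45.5818
  k=3: S(3,-3) = 1.3070; S(3,-2) = 2.6594; S(3,-1) = 5.4111; S(3,+0) = 11.0100; S(3,+1) = 22.4021; S(3,+2) = 45.5818; S(3,+3) = 92.7456
Terminal payoffs V(N, j) = max(K - S_T, 0):
  V(3,-3) = 10.482982; V(3,-2) = 9.130602; V(3,-1) = 6.378903; V(3,+0) = 0.780000; V(3,+1) = 0.000000; V(3,+2) = 0.000000; V(3,+3) = 0.000000
Backward induction: V(k, j) = exp(-r*dt) * [p_u * V(k+1, j+1) + p_m * V(k+1, j) + p_d * V(k+1, j-1)]
  V(2,-2) = exp(-r*dt) * [p_u*6.378903 + p_m*9.130602 + p_d*10.482982] = 9.098317
  V(2,-1) = exp(-r*dt) * [p_u*0.780000 + p_m*6.378903 + p_d*9.130602] = 6.355834
  V(2,+0) = exp(-r*dt) * [p_u*0.000000 + p_m*0.780000 + p_d*6.378903] = 1.938245
  V(2,+1) = exp(-r*dt) * [p_u*0.000000 + p_m*0.000000 + p_d*0.780000] = 0.173642
  V(2,+2) = exp(-r*dt) * [p_u*0.000000 + p_m*0.000000 + p_d*0.000000] = 0.000000
  V(1,-1) = exp(-r*dt) * [p_u*1.938245 + p_m*6.355834 + p_d*9.098317] = 6.460208
  V(1,+0) = exp(-r*dt) * [p_u*0.173642 + p_m*1.938245 + p_d*6.355834] = 2.721598
  V(1,+1) = exp(-r*dt) * [p_u*0.000000 + p_m*0.173642 + p_d*1.938245] = 0.546847
  V(0,+0) = exp(-r*dt) * [p_u*0.546847 + p_m*2.721598 + p_d*6.460208] = 3.306129

Answer: Price = V(0,0) = 3.3061


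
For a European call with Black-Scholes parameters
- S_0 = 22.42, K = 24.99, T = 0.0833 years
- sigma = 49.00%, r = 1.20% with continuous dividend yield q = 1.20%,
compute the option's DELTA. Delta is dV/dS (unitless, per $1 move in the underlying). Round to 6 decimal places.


Answer: Delta = 0.242768

Derivation:
d1 = -0.6966511426; d2 = -0.8380736655
phi(d1) = 0.3129850227; exp(-qT) = 0.9990008994; exp(-rT) = 0.9990008994
N(d1) = 0.2430105708
Delta = exp(-qT) * N(d1) = 0.9990008994 * 0.2430105708 = 0.242768


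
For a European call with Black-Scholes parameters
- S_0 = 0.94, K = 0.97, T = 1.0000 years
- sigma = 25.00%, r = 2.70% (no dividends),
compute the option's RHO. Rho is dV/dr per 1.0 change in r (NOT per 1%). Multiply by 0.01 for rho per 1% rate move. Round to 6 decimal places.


Answer: Rho = 0.418525

Derivation:
d1 = 0.1073352151; d2 = -0.1426647849
phi(d1) = 0.3966508099; exp(-qT) = 1.0000000000; exp(-rT) = 0.9733612415
N(d2) = 0.4432774649
Rho = K*T*exp(-rT)*N(d2) = 0.9700 * 1.0000 * 0.9733612415 * 0.4432774649 = 0.418525


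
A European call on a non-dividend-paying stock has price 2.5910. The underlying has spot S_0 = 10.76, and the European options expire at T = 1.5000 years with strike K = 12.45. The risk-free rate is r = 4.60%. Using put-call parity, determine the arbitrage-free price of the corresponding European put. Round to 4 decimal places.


Answer: Put price = 3.4509

Derivation:
Put-call parity: C - P = S_0 * exp(-qT) - K * exp(-rT).
S_0 * exp(-qT) = 10.7600 * 1.00000000 = 10.76000000
K * exp(-rT) = 12.4500 * 0.93332668 = 11.61991717
P = C - S*exp(-qT) + K*exp(-rT)
P = 2.5910 - 10.76000000 + 11.61991717 = 3.4509


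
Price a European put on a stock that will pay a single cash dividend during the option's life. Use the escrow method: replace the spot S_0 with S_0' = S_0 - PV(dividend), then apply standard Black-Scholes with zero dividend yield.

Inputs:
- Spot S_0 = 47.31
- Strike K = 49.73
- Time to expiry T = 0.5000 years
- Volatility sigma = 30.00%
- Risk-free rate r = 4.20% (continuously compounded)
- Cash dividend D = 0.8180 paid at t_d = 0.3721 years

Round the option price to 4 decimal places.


PV(D) = D * exp(-r * t_d) = 0.8180 * 0.98449329 = 0.80531551
S_0' = S_0 - PV(D) = 47.3100 - 0.80531551 = 46.50468449
d1 = (ln(S_0'/K) + (r + sigma^2/2)*T) / (sigma*sqrt(T)) = -0.11104086
d2 = d1 - sigma*sqrt(T) = -0.32317289
exp(-rT) = 0.97921896
N(-d1) = 0.54420803; N(-d2) = 0.62671785
P = K * exp(-rT) * N(-d2) - S_0' * N(-d1) = 49.7300 * 0.97921896 * 0.62671785 - 46.50468449 * 0.54420803 = 5.2108

Answer: Price = 5.2108


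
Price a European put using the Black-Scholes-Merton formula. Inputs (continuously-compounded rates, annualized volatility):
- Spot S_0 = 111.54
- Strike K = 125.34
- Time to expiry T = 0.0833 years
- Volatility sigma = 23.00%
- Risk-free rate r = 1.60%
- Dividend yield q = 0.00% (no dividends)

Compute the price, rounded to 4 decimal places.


d1 = (ln(S/K) + (r - q + 0.5*sigma^2) * T) / (sigma * sqrt(T)) = -1.70393613
d2 = d1 - sigma * sqrt(T) = -1.77031813
exp(-rT) = 0.99866809; exp(-qT) = 1.00000000
P = K * exp(-rT) * N(-d2) - S_0 * exp(-qT) * N(-d1)
N(-d1) = 0.95580349; N(-d2) = 0.96166292
P = 125.3400 * 0.99866809 * 0.96166292 - 111.5400 * 1.00000000 * 0.95580349 = 13.7640

Answer: Price = 13.7640


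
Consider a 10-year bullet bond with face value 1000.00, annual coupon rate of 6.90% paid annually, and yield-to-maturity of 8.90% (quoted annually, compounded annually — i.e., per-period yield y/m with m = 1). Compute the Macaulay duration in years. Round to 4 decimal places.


Coupon per period c = face * coupon_rate / m = 69.000000
Periods per year m = 1; per-period yield y/m = 0.089000
Number of cashflows N = 10
Cashflows (t years, CF_t, discount factor 1/(1+y/m)^(m*t), PV):
  t = 1.0000: CF_t = 69.000000, DF = 0.918274, PV = 63.360882
  t = 2.0000: CF_t = 69.000000, DF = 0.843226, PV = 58.182628
  t = 3.0000: CF_t = 69.000000, DF = 0.774313, PV = 53.427574
  t = 4.0000: CF_t = 69.000000, DF = 0.711031, PV = 49.061133
  t = 5.0000: CF_t = 69.000000, DF = 0.652921, PV = 45.051545
  t = 6.0000: CF_t = 69.000000, DF = 0.599560, PV = 41.369647
  t = 7.0000: CF_t = 69.000000, DF = 0.550560, PV = 37.988656
  t = 8.0000: CF_t = 69.000000, DF = 0.505565, PV = 34.883982
  t = 9.0000: CF_t = 69.000000, DF = 0.464247, PV = 32.033041
  t = 10.0000: CF_t = 1069.000000, DF = 0.426306, PV = 455.720859
Price P = sum_t PV_t = 871.079946
Macaulay numerator sum_t t * PV_t:
  t * PV_t at t = 1.0000: 63.360882
  t * PV_t at t = 2.0000: 116.365255
  t * PV_t at t = 3.0000: 160.282721
  t * PV_t at t = 4.0000: 196.244531
  t * PV_t at t = 5.0000: 225.257726
  t * PV_t at t = 6.0000: 248.217880
  t * PV_t at t = 7.0000: 265.920594
  t * PV_t at t = 8.0000: 279.071855
  t * PV_t at t = 9.0000: 288.297371
  t * PV_t at t = 10.0000: 4557.208593
Macaulay duration D = (sum_t t * PV_t) / P = 6400.227410 / 871.079946 = 7.347463

Answer: Macaulay duration = 7.3475 years


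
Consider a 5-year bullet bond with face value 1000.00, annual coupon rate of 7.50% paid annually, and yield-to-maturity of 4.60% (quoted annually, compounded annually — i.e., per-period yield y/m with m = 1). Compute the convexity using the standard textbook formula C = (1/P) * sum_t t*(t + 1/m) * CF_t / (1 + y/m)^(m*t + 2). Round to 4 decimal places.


Answer: Convexity = 22.9921

Derivation:
Coupon per period c = face * coupon_rate / m = 75.000000
Periods per year m = 1; per-period yield y/m = 0.046000
Number of cashflows N = 5
Cashflows (t years, CF_t, discount factor 1/(1+y/m)^(m*t), PV):
  t = 1.0000: CF_t = 75.000000, DF = 0.956023, PV = 71.701721
  t = 2.0000: CF_t = 75.000000, DF = 0.913980, PV = 68.548490
  t = 3.0000: CF_t = 75.000000, DF = 0.873786, PV = 65.533930
  t = 4.0000: CF_t = 75.000000, DF = 0.835359, PV = 62.651940
  t = 5.0000: CF_t = 1075.000000, DF = 0.798623, PV = 858.519258
Price P = sum_t PV_t = 1126.955339
Convexity numerator sum_t t*(t + 1/m) * CF_t / (1+y/m)^(m*t + 2):
  t = 1.0000: term = 131.067859
  t = 2.0000: term = 375.911642
  t = 3.0000: term = 718.760309
  t = 4.0000: term = 1145.252245
  t = 5.0000: term = 23540.079610
Convexity = (1/P) * sum = 25911.071665 / 1126.955339 = 22.992102


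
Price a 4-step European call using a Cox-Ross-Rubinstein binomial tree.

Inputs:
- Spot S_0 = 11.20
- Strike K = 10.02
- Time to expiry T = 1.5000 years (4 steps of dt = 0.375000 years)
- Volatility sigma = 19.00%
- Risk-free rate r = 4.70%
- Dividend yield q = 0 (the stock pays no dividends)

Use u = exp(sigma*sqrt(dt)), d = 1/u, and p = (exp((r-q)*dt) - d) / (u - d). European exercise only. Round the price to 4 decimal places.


Answer: Price = V(0,0) = 2.1960

Derivation:
dt = T/N = 0.375000
u = exp(sigma*sqrt(dt)) = 1.123390; d = 1/u = 0.890163
p = (exp((r-q)*dt) - d) / (u - d) = 0.547185
Discount per step: exp(-r*dt) = 0.982529
Stock lattice S(k, i) with i counting down-moves:
  k=0: S(0,0) = 11.2000
  k=1: S(1,0) = 12.5820; S(1,1) = 9.9698
  k=2: S(2,0) = 14.1345; S(2,1) = 11.2000; S(2,2) = 8.8748
  k=3: S(3,0) = 15.8785; S(3,1) = 12.5820; S(3,2) = 9.9698; S(3,3) = 7.9000
  k=4: S(4,0) = 17.8377; S(4,1) = 14.1345; S(4,2) = 11.2000; S(4,3) = 8.8748; S(4,4) = 7.0323
Terminal payoffs V(N, i) = max(S_T - K, 0):
  V(4,0) = 7.817747; V(4,1) = 4.114453; V(4,2) = 1.180000; V(4,3) = 0.000000; V(4,4) = 0.000000
Backward induction: V(k, i) = exp(-r*dt) * [p * V(k+1, i) + (1-p) * V(k+1, i+1)].
  V(3,0) = exp(-r*dt) * [p*7.817747 + (1-p)*4.114453] = 6.033556
  V(3,1) = exp(-r*dt) * [p*4.114453 + (1-p)*1.180000] = 2.737022
  V(3,2) = exp(-r*dt) * [p*1.180000 + (1-p)*0.000000] = 0.634398
  V(3,3) = exp(-r*dt) * [p*0.000000 + (1-p)*0.000000] = 0.000000
  V(2,0) = exp(-r*dt) * [p*6.033556 + (1-p)*2.737022] = 4.461505
  V(2,1) = exp(-r*dt) * [p*2.737022 + (1-p)*0.634398] = 1.753739
  V(2,2) = exp(-r*dt) * [p*0.634398 + (1-p)*0.000000] = 0.341069
  V(1,0) = exp(-r*dt) * [p*4.461505 + (1-p)*1.753739] = 3.178864
  V(1,1) = exp(-r*dt) * [p*1.753739 + (1-p)*0.341069] = 1.094597
  V(0,0) = exp(-r*dt) * [p*3.178864 + (1-p)*1.094597] = 2.196029


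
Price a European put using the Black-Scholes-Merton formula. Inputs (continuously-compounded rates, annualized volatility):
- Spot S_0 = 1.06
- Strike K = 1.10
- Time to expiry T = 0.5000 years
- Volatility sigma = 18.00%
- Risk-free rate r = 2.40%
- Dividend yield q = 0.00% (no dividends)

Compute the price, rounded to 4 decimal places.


Answer: Price = 0.0690

Derivation:
d1 = (ln(S/K) + (r - q + 0.5*sigma^2) * T) / (sigma * sqrt(T)) = -0.13310320
d2 = d1 - sigma * sqrt(T) = -0.26038242
exp(-rT) = 0.98807171; exp(-qT) = 1.00000000
P = K * exp(-rT) * N(-d2) - S_0 * exp(-qT) * N(-d1)
N(-d1) = 0.55294412; N(-d2) = 0.60271560
P = 1.1000 * 0.98807171 * 0.60271560 - 1.0600 * 1.00000000 * 0.55294412 = 0.0690


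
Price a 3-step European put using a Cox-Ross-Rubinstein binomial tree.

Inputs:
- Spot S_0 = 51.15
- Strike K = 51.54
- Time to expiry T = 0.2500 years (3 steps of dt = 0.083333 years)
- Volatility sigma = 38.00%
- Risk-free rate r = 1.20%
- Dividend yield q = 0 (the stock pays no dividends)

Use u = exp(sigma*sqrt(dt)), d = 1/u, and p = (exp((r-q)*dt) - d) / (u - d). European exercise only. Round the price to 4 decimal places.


Answer: Price = V(0,0) = 4.3250

Derivation:
dt = T/N = 0.083333
u = exp(sigma*sqrt(dt)) = 1.115939; d = 1/u = 0.896106
p = (exp((r-q)*dt) - d) / (u - d) = 0.477155
Discount per step: exp(-r*dt) = 0.999000
Stock lattice S(k, i) with i counting down-moves:
  k=0: S(0,0) = 51.1500
  k=1: S(1,0) = 57.0803; S(1,1) = 45.8358
  k=2: S(2,0) = 63.6982; S(2,1) = 51.1500; S(2,2) = 41.0738
  k=3: S(3,0) = 71.0833; S(3,1) = 57.0803; S(3,2) = 45.8358; S(3,3) = 36.8064
Terminal payoffs V(N, i) = max(K - S_T, 0):
  V(3,0) = 0.000000; V(3,1) = 0.000000; V(3,2) = 5.704177; V(3,3) = 14.733560
Backward induction: V(k, i) = exp(-r*dt) * [p * V(k+1, i) + (1-p) * V(k+1, i+1)].
  V(2,0) = exp(-r*dt) * [p*0.000000 + (1-p)*0.000000] = 0.000000
  V(2,1) = exp(-r*dt) * [p*0.000000 + (1-p)*5.704177] = 2.979422
  V(2,2) = exp(-r*dt) * [p*5.704177 + (1-p)*14.733560] = 10.414729
  V(1,0) = exp(-r*dt) * [p*0.000000 + (1-p)*2.979422] = 1.556221
  V(1,1) = exp(-r*dt) * [p*2.979422 + (1-p)*10.414729] = 6.860076
  V(0,0) = exp(-r*dt) * [p*1.556221 + (1-p)*6.860076] = 4.324990


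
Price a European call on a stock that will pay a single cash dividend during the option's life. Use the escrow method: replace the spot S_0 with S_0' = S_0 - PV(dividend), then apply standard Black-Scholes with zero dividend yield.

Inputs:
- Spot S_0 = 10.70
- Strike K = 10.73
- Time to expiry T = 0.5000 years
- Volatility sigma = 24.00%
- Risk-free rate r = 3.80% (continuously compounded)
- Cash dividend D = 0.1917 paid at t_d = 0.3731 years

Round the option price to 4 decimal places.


Answer: Price = 0.7029

Derivation:
PV(D) = D * exp(-r * t_d) = 0.1917 * 0.98592223 = 0.18900129
S_0' = S_0 - PV(D) = 10.7000 - 0.18900129 = 10.51099871
d1 = (ln(S_0'/K) + (r + sigma^2/2)*T) / (sigma*sqrt(T)) = 0.07529891
d2 = d1 - sigma*sqrt(T) = -0.09440672
exp(-rT) = 0.98117936
N(d1) = 0.53001155; N(d2) = 0.46239304
C = S_0' * N(d1) - K * exp(-rT) * N(d2) = 10.51099871 * 0.53001155 - 10.7300 * 0.98117936 * 0.46239304 = 0.7029


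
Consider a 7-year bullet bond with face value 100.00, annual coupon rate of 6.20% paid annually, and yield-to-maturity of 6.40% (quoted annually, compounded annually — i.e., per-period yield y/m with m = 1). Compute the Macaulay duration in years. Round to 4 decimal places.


Answer: Macaulay duration = 5.8795 years

Derivation:
Coupon per period c = face * coupon_rate / m = 6.200000
Periods per year m = 1; per-period yield y/m = 0.064000
Number of cashflows N = 7
Cashflows (t years, CF_t, discount factor 1/(1+y/m)^(m*t), PV):
  t = 1.0000: CF_t = 6.200000, DF = 0.939850, PV = 5.827068
  t = 2.0000: CF_t = 6.200000, DF = 0.883317, PV = 5.476567
  t = 3.0000: CF_t = 6.200000, DF = 0.830185, PV = 5.147150
  t = 4.0000: CF_t = 6.200000, DF = 0.780249, PV = 4.837547
  t = 5.0000: CF_t = 6.200000, DF = 0.733317, PV = 4.546567
  t = 6.0000: CF_t = 6.200000, DF = 0.689208, PV = 4.273089
  t = 7.0000: CF_t = 106.200000, DF = 0.647752, PV = 68.791237
Price P = sum_t PV_t = 98.899224
Macaulay numerator sum_t t * PV_t:
  t * PV_t at t = 1.0000: 5.827068
  t * PV_t at t = 2.0000: 10.953135
  t * PV_t at t = 3.0000: 15.441449
  t * PV_t at t = 4.0000: 19.350187
  t * PV_t at t = 5.0000: 22.732833
  t * PV_t at t = 6.0000: 25.638533
  t * PV_t at t = 7.0000: 481.538661
Macaulay duration D = (sum_t t * PV_t) / P = 581.481866 / 98.899224 = 5.879539


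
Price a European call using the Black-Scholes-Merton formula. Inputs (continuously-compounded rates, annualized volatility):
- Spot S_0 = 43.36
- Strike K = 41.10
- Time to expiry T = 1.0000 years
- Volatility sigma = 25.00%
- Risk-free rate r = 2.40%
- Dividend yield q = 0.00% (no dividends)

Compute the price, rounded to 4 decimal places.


Answer: Price = 5.9667

Derivation:
d1 = (ln(S/K) + (r - q + 0.5*sigma^2) * T) / (sigma * sqrt(T)) = 0.43511694
d2 = d1 - sigma * sqrt(T) = 0.18511694
exp(-rT) = 0.97628571; exp(-qT) = 1.00000000
C = S_0 * exp(-qT) * N(d1) - K * exp(-rT) * N(d2)
N(d1) = 0.66826123; N(d2) = 0.57343134
C = 43.3600 * 1.00000000 * 0.66826123 - 41.1000 * 0.97628571 * 0.57343134 = 5.9667


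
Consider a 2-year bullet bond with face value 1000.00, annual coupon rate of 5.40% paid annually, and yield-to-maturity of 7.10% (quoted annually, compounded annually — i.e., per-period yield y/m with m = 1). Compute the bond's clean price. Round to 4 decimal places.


Answer: Price = 969.3062

Derivation:
Coupon per period c = face * coupon_rate / m = 54.000000
Periods per year m = 1; per-period yield y/m = 0.071000
Number of cashflows N = 2
Cashflows (t years, CF_t, discount factor 1/(1+y/m)^(m*t), PV):
  t = 1.0000: CF_t = 54.000000, DF = 0.933707, PV = 50.420168
  t = 2.0000: CF_t = 1054.000000, DF = 0.871808, PV = 918.886073
Price P = sum_t PV_t = 969.306241


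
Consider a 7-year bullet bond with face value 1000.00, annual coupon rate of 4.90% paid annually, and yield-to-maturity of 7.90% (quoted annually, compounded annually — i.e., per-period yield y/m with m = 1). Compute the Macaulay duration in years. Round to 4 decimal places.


Answer: Macaulay duration = 5.9974 years

Derivation:
Coupon per period c = face * coupon_rate / m = 49.000000
Periods per year m = 1; per-period yield y/m = 0.079000
Number of cashflows N = 7
Cashflows (t years, CF_t, discount factor 1/(1+y/m)^(m*t), PV):
  t = 1.0000: CF_t = 49.000000, DF = 0.926784, PV = 45.412419
  t = 2.0000: CF_t = 49.000000, DF = 0.858929, PV = 42.087506
  t = 3.0000: CF_t = 49.000000, DF = 0.796041, PV = 39.006030
  t = 4.0000: CF_t = 49.000000, DF = 0.737758, PV = 36.150166
  t = 5.0000: CF_t = 49.000000, DF = 0.683743, PV = 33.503398
  t = 6.0000: CF_t = 49.000000, DF = 0.633682, PV = 31.050415
  t = 7.0000: CF_t = 1049.000000, DF = 0.587286, PV = 616.063353
Price P = sum_t PV_t = 843.273287
Macaulay numerator sum_t t * PV_t:
  t * PV_t at t = 1.0000: 45.412419
  t * PV_t at t = 2.0000: 84.175012
  t * PV_t at t = 3.0000: 117.018089
  t * PV_t at t = 4.0000: 144.600666
  t * PV_t at t = 5.0000: 167.516990
  t * PV_t at t = 6.0000: 186.302491
  t * PV_t at t = 7.0000: 4312.443473
Macaulay duration D = (sum_t t * PV_t) / P = 5057.469140 / 843.273287 = 5.997426


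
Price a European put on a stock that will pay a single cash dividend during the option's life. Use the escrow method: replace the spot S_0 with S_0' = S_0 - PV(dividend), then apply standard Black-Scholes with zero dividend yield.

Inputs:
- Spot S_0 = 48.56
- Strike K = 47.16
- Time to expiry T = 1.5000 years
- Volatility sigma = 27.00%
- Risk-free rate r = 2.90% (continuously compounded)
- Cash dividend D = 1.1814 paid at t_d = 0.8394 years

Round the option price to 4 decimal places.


Answer: Price = 5.0156

Derivation:
PV(D) = D * exp(-r * t_d) = 1.1814 * 0.97595129 = 1.15298886
S_0' = S_0 - PV(D) = 48.5600 - 1.15298886 = 47.40701114
d1 = (ln(S_0'/K) + (r + sigma^2/2)*T) / (sigma*sqrt(T)) = 0.31268510
d2 = d1 - sigma*sqrt(T) = -0.01799602
exp(-rT) = 0.95743255
N(-d1) = 0.37725996; N(-d2) = 0.50717899
P = K * exp(-rT) * N(-d2) - S_0' * N(-d1) = 47.1600 * 0.95743255 * 0.50717899 - 47.40701114 * 0.37725996 = 5.0156


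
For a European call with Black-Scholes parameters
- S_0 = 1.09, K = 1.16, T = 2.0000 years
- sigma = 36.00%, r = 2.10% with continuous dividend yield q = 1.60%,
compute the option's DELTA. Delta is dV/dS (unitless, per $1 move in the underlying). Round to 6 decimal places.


Answer: Delta = 0.542736

Derivation:
d1 = 0.1519448555; d2 = -0.3571720270
phi(d1) = 0.3943635211; exp(-qT) = 0.9685065821; exp(-rT) = 0.9588697806
N(d1) = 0.5603847853
Delta = exp(-qT) * N(d1) = 0.9685065821 * 0.5603847853 = 0.542736


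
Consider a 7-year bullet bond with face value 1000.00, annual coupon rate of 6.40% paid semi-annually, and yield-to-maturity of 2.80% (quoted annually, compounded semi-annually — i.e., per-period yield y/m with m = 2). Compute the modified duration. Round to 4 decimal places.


Coupon per period c = face * coupon_rate / m = 32.000000
Periods per year m = 2; per-period yield y/m = 0.014000
Number of cashflows N = 14
Cashflows (t years, CF_t, discount factor 1/(1+y/m)^(m*t), PV):
  t = 0.5000: CF_t = 32.000000, DF = 0.986193, PV = 31.558185
  t = 1.0000: CF_t = 32.000000, DF = 0.972577, PV = 31.122471
  t = 1.5000: CF_t = 32.000000, DF = 0.959149, PV = 30.692772
  t = 2.0000: CF_t = 32.000000, DF = 0.945906, PV = 30.269006
  t = 2.5000: CF_t = 32.000000, DF = 0.932847, PV = 29.851091
  t = 3.0000: CF_t = 32.000000, DF = 0.919967, PV = 29.438945
  t = 3.5000: CF_t = 32.000000, DF = 0.907265, PV = 29.032491
  t = 4.0000: CF_t = 32.000000, DF = 0.894739, PV = 28.631647
  t = 4.5000: CF_t = 32.000000, DF = 0.882386, PV = 28.236339
  t = 5.0000: CF_t = 32.000000, DF = 0.870203, PV = 27.846488
  t = 5.5000: CF_t = 32.000000, DF = 0.858188, PV = 27.462020
  t = 6.0000: CF_t = 32.000000, DF = 0.846339, PV = 27.082860
  t = 6.5000: CF_t = 32.000000, DF = 0.834654, PV = 26.708935
  t = 7.0000: CF_t = 1032.000000, DF = 0.823130, PV = 849.470551
Price P = sum_t PV_t = 1227.403799
First compute Macaulay numerator sum_t t * PV_t:
  t * PV_t at t = 0.5000: 15.779093
  t * PV_t at t = 1.0000: 31.122471
  t * PV_t at t = 1.5000: 46.039158
  t * PV_t at t = 2.0000: 60.538012
  t * PV_t at t = 2.5000: 74.627727
  t * PV_t at t = 3.0000: 88.316836
  t * PV_t at t = 3.5000: 101.613717
  t * PV_t at t = 4.0000: 114.526590
  t * PV_t at t = 4.5000: 127.063524
  t * PV_t at t = 5.0000: 139.232440
  t * PV_t at t = 5.5000: 151.041108
  t * PV_t at t = 6.0000: 162.497158
  t * PV_t at t = 6.5000: 173.608074
  t * PV_t at t = 7.0000: 5946.293854
Macaulay duration D = 7232.299761 / 1227.403799 = 5.892356
Modified duration = D / (1 + y/m) = 5.892356 / (1 + 0.014000) = 5.811002

Answer: Modified duration = 5.8110


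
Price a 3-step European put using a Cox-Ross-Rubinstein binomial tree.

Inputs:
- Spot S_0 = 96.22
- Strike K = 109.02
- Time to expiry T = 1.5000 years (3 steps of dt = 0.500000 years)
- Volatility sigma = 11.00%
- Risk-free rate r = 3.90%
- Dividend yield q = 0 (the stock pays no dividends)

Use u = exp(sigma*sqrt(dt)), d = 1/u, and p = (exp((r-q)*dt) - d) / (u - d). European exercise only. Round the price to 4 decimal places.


Answer: Price = V(0,0) = 9.2398

Derivation:
dt = T/N = 0.500000
u = exp(sigma*sqrt(dt)) = 1.080887; d = 1/u = 0.925166
p = (exp((r-q)*dt) - d) / (u - d) = 0.607018
Discount per step: exp(-r*dt) = 0.980689
Stock lattice S(k, i) with i counting down-moves:
  k=0: S(0,0) = 96.2200
  k=1: S(1,0) = 104.0029; S(1,1) = 89.0195
  k=2: S(2,0) = 112.4154; S(2,1) = 96.2200; S(2,2) = 82.3578
  k=3: S(3,0) = 121.5083; S(3,1) = 104.0029; S(3,2) = 89.0195; S(3,3) = 76.1947
Terminal payoffs V(N, i) = max(K - S_T, 0):
  V(3,0) = 0.000000; V(3,1) = 5.017079; V(3,2) = 20.000496; V(3,3) = 32.825293
Backward induction: V(k, i) = exp(-r*dt) * [p * V(k+1, i) + (1-p) * V(k+1, i+1)].
  V(2,0) = exp(-r*dt) * [p*0.000000 + (1-p)*5.017079] = 1.933549
  V(2,1) = exp(-r*dt) * [p*5.017079 + (1-p)*20.000496] = 10.694703
  V(2,2) = exp(-r*dt) * [p*20.000496 + (1-p)*32.825293] = 24.556856
  V(1,0) = exp(-r*dt) * [p*1.933549 + (1-p)*10.694703] = 5.272701
  V(1,1) = exp(-r*dt) * [p*10.694703 + (1-p)*24.556856] = 15.830558
  V(0,0) = exp(-r*dt) * [p*5.272701 + (1-p)*15.830558] = 9.239807


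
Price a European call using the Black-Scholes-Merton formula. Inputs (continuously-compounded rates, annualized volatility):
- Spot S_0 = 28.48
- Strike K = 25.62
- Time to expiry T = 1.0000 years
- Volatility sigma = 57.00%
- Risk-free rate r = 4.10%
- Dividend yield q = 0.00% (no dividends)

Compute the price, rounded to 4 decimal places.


Answer: Price = 8.0887

Derivation:
d1 = (ln(S/K) + (r - q + 0.5*sigma^2) * T) / (sigma * sqrt(T)) = 0.54259437
d2 = d1 - sigma * sqrt(T) = -0.02740563
exp(-rT) = 0.95982913; exp(-qT) = 1.00000000
C = S_0 * exp(-qT) * N(d1) - K * exp(-rT) * N(d2)
N(d1) = 0.70629544; N(d2) = 0.48906810
C = 28.4800 * 1.00000000 * 0.70629544 - 25.6200 * 0.95982913 * 0.48906810 = 8.0887


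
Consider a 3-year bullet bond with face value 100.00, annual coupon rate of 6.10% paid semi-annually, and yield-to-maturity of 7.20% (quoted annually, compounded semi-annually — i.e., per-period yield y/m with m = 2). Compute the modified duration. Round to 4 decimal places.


Answer: Modified duration = 2.6861

Derivation:
Coupon per period c = face * coupon_rate / m = 3.050000
Periods per year m = 2; per-period yield y/m = 0.036000
Number of cashflows N = 6
Cashflows (t years, CF_t, discount factor 1/(1+y/m)^(m*t), PV):
  t = 0.5000: CF_t = 3.050000, DF = 0.965251, PV = 2.944015
  t = 1.0000: CF_t = 3.050000, DF = 0.931709, PV = 2.841714
  t = 1.5000: CF_t = 3.050000, DF = 0.899333, PV = 2.742967
  t = 2.0000: CF_t = 3.050000, DF = 0.868082, PV = 2.647651
  t = 2.5000: CF_t = 3.050000, DF = 0.837917, PV = 2.555648
  t = 3.0000: CF_t = 103.050000, DF = 0.808801, PV = 83.346902
Price P = sum_t PV_t = 97.078898
First compute Macaulay numerator sum_t t * PV_t:
  t * PV_t at t = 0.5000: 1.472008
  t * PV_t at t = 1.0000: 2.841714
  t * PV_t at t = 1.5000: 4.114450
  t * PV_t at t = 2.0000: 5.295303
  t * PV_t at t = 2.5000: 6.389120
  t * PV_t at t = 3.0000: 250.040707
Macaulay duration D = 270.153302 / 97.078898 = 2.782822
Modified duration = D / (1 + y/m) = 2.782822 / (1 + 0.036000) = 2.686122


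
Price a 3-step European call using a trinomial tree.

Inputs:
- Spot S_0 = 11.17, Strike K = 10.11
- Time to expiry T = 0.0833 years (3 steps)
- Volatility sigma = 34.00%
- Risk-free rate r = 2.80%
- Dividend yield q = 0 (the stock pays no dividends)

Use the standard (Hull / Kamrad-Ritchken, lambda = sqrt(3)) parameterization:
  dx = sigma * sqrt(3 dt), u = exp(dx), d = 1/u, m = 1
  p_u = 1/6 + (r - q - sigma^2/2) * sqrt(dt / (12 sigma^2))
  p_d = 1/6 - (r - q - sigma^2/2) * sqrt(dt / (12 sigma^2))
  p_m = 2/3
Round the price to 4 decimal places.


dt = T/N = 0.027767; dx = sigma*sqrt(3*dt) = 0.098130
u = exp(dx) = 1.103106; d = 1/u = 0.906531
p_u = 0.162451, p_m = 0.666667, p_d = 0.170883
Discount per step: exp(-r*dt) = 0.999223
Stock lattice S(k, j) with j the centered position index:
  k=0: S(0,+0) = 11.1700
  k=1: S(1,-1) = 10.1260; S(1,+0) = 11.1700; S(1,+1) = 12.3217
  k=2: S(2,-2) = 9.1795; S(2,-1) = 10.1260; S(2,+0) = 11.1700; S(2,+1) = 12.3217; S(2,+2) = 13.5921
  k=3: S(3,-3) = 8.3215; S(3,-2) = 9.1795; S(3,-1) = 10.1260; S(3,+0) = 11.1700; S(3,+1) = 12.3217; S(3,+2) = 13.5921; S(3,+3) = 14.9936
Terminal payoffs V(N, j) = max(S_T - K, 0):
  V(3,-3) = 0.000000; V(3,-2) = 0.000000; V(3,-1) = 0.015953; V(3,+0) = 1.060000; V(3,+1) = 2.211695; V(3,+2) = 3.482137; V(3,+3) = 4.883569
Backward induction: V(k, j) = exp(-r*dt) * [p_u * V(k+1, j+1) + p_m * V(k+1, j) + p_d * V(k+1, j-1)]
  V(2,-2) = exp(-r*dt) * [p_u*0.015953 + p_m*0.000000 + p_d*0.000000] = 0.002590
  V(2,-1) = exp(-r*dt) * [p_u*1.060000 + p_m*0.015953 + p_d*0.000000] = 0.182691
  V(2,+0) = exp(-r*dt) * [p_u*2.211695 + p_m*1.060000 + p_d*0.015953] = 1.067853
  V(2,+1) = exp(-r*dt) * [p_u*3.482137 + p_m*2.211695 + p_d*1.060000] = 2.219548
  V(2,+2) = exp(-r*dt) * [p_u*4.883569 + p_m*3.482137 + p_d*2.211695] = 3.489989
  V(1,-1) = exp(-r*dt) * [p_u*1.067853 + p_m*0.182691 + p_d*0.002590] = 0.295480
  V(1,+0) = exp(-r*dt) * [p_u*2.219548 + p_m*1.067853 + p_d*0.182691] = 1.102830
  V(1,+1) = exp(-r*dt) * [p_u*3.489989 + p_m*2.219548 + p_d*1.067853] = 2.227395
  V(0,+0) = exp(-r*dt) * [p_u*2.227395 + p_m*1.102830 + p_d*0.295480] = 1.146662

Answer: Price = V(0,0) = 1.1467


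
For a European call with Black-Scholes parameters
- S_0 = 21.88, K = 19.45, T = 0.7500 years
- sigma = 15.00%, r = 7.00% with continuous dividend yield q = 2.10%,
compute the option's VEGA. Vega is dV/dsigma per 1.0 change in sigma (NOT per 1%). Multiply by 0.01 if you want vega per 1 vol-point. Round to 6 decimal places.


d1 = 1.2541079956; d2 = 1.1242041850
phi(d1) = 0.1817120540; exp(-qT) = 0.9843733826; exp(-rT) = 0.9488543211
Vega = S * exp(-qT) * phi(d1) * sqrt(T) = 21.8800 * 0.9843733826 * 0.1817120540 * 0.8660254038 = 3.389390

Answer: Vega = 3.389390


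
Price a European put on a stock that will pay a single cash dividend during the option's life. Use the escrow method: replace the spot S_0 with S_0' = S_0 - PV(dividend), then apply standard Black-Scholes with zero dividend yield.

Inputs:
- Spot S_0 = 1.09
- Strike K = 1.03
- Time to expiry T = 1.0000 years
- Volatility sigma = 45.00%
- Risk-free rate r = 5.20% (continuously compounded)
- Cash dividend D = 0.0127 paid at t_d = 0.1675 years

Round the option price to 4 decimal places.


Answer: Price = 0.1373

Derivation:
PV(D) = D * exp(-r * t_d) = 0.0127 * 0.99132782 = 0.01258986
S_0' = S_0 - PV(D) = 1.0900 - 0.01258986 = 1.07741014
d1 = (ln(S_0'/K) + (r + sigma^2/2)*T) / (sigma*sqrt(T)) = 0.44055853
d2 = d1 - sigma*sqrt(T) = -0.00944147
exp(-rT) = 0.94932887
N(-d1) = 0.32976632; N(-d2) = 0.50376655
P = K * exp(-rT) * N(-d2) - S_0' * N(-d1) = 1.0300 * 0.94932887 * 0.50376655 - 1.07741014 * 0.32976632 = 0.1373


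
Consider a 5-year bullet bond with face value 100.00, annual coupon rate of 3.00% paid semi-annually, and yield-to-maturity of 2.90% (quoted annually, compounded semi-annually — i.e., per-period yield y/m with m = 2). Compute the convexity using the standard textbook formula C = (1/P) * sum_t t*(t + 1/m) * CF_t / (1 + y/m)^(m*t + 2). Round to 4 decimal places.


Coupon per period c = face * coupon_rate / m = 1.500000
Periods per year m = 2; per-period yield y/m = 0.014500
Number of cashflows N = 10
Cashflows (t years, CF_t, discount factor 1/(1+y/m)^(m*t), PV):
  t = 0.5000: CF_t = 1.500000, DF = 0.985707, PV = 1.478561
  t = 1.0000: CF_t = 1.500000, DF = 0.971619, PV = 1.457428
  t = 1.5000: CF_t = 1.500000, DF = 0.957732, PV = 1.436597
  t = 2.0000: CF_t = 1.500000, DF = 0.944043, PV = 1.416065
  t = 2.5000: CF_t = 1.500000, DF = 0.930550, PV = 1.395825
  t = 3.0000: CF_t = 1.500000, DF = 0.917250, PV = 1.375875
  t = 3.5000: CF_t = 1.500000, DF = 0.904140, PV = 1.356210
  t = 4.0000: CF_t = 1.500000, DF = 0.891217, PV = 1.336826
  t = 4.5000: CF_t = 1.500000, DF = 0.878479, PV = 1.317719
  t = 5.0000: CF_t = 101.500000, DF = 0.865923, PV = 87.891227
Price P = sum_t PV_t = 100.462333
Convexity numerator sum_t t*(t + 1/m) * CF_t / (1+y/m)^(m*t + 2):
  t = 0.5000: term = 0.718299
  t = 1.0000: term = 2.124097
  t = 1.5000: term = 4.187475
  t = 2.0000: term = 6.879375
  t = 2.5000: term = 10.171574
  t = 3.0000: term = 14.036672
  t = 3.5000: term = 18.448066
  t = 4.0000: term = 23.379932
  t = 4.5000: term = 28.807211
  t = 5.0000: term = 2348.411074
Convexity = (1/P) * sum = 2457.163774 / 100.462333 = 24.458558

Answer: Convexity = 24.4586


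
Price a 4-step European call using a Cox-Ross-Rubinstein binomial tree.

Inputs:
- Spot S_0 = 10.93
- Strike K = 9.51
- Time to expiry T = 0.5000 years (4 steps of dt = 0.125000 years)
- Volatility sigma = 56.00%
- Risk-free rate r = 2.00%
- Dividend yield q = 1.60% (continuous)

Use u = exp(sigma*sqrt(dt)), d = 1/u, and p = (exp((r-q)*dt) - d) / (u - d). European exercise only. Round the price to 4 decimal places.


dt = T/N = 0.125000
u = exp(sigma*sqrt(dt)) = 1.218950; d = 1/u = 0.820378
p = (exp((r-q)*dt) - d) / (u - d) = 0.451918
Discount per step: exp(-r*dt) = 0.997503
Stock lattice S(k, i) with i counting down-moves:
  k=0: S(0,0) = 10.9300
  k=1: S(1,0) = 13.3231; S(1,1) = 8.9667
  k=2: S(2,0) = 16.2402; S(2,1) = 10.9300; S(2,2) = 7.3561
  k=3: S(3,0) = 19.7960; S(3,1) = 13.3231; S(3,2) = 8.9667; S(3,3) = 6.0348
  k=4: S(4,0) = 24.1304; S(4,1) = 16.2402; S(4,2) = 10.9300; S(4,3) = 7.3561; S(4,4) = 4.9508
Terminal payoffs V(N, i) = max(S_T - K, 0):
  V(4,0) = 14.620362; V(4,1) = 6.730224; V(4,2) = 1.420000; V(4,3) = 0.000000; V(4,4) = 0.000000
Backward induction: V(k, i) = exp(-r*dt) * [p * V(k+1, i) + (1-p) * V(k+1, i+1)].
  V(3,0) = exp(-r*dt) * [p*14.620362 + (1-p)*6.730224] = 10.270215
  V(3,1) = exp(-r*dt) * [p*6.730224 + (1-p)*1.420000] = 3.810250
  V(3,2) = exp(-r*dt) * [p*1.420000 + (1-p)*0.000000] = 0.640122
  V(3,3) = exp(-r*dt) * [p*0.000000 + (1-p)*0.000000] = 0.000000
  V(2,0) = exp(-r*dt) * [p*10.270215 + (1-p)*3.810250] = 6.712824
  V(2,1) = exp(-r*dt) * [p*3.810250 + (1-p)*0.640122] = 2.067586
  V(2,2) = exp(-r*dt) * [p*0.640122 + (1-p)*0.000000] = 0.288560
  V(1,0) = exp(-r*dt) * [p*6.712824 + (1-p)*2.067586] = 4.156450
  V(1,1) = exp(-r*dt) * [p*2.067586 + (1-p)*0.288560] = 1.089807
  V(0,0) = exp(-r*dt) * [p*4.156450 + (1-p)*1.089807] = 2.469498

Answer: Price = V(0,0) = 2.4695


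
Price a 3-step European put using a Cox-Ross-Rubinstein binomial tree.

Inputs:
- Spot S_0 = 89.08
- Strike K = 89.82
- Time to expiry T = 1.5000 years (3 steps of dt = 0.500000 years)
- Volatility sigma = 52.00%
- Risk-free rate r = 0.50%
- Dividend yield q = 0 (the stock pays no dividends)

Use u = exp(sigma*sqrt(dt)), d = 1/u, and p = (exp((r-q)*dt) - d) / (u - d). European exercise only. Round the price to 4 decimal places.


dt = T/N = 0.500000
u = exp(sigma*sqrt(dt)) = 1.444402; d = 1/u = 0.692328
p = (exp((r-q)*dt) - d) / (u - d) = 0.412426
Discount per step: exp(-r*dt) = 0.997503
Stock lattice S(k, i) with i counting down-moves:
  k=0: S(0,0) = 89.0800
  k=1: S(1,0) = 128.6673; S(1,1) = 61.6726
  k=2: S(2,0) = 185.8474; S(2,1) = 89.0800; S(2,2) = 42.6976
  k=3: S(3,0) = 268.4384; S(3,1) = 128.6673; S(3,2) = 61.6726; S(3,3) = 29.5608
Terminal payoffs V(N, i) = max(K - S_T, 0):
  V(3,0) = 0.000000; V(3,1) = 0.000000; V(3,2) = 28.147427; V(3,3) = 60.259226
Backward induction: V(k, i) = exp(-r*dt) * [p * V(k+1, i) + (1-p) * V(k+1, i+1)].
  V(2,0) = exp(-r*dt) * [p*0.000000 + (1-p)*0.000000] = 0.000000
  V(2,1) = exp(-r*dt) * [p*0.000000 + (1-p)*28.147427] = 16.497393
  V(2,2) = exp(-r*dt) * [p*28.147427 + (1-p)*60.259226] = 46.898084
  V(1,0) = exp(-r*dt) * [p*0.000000 + (1-p)*16.497393] = 9.669231
  V(1,1) = exp(-r*dt) * [p*16.497393 + (1-p)*46.898084] = 34.274248
  V(0,0) = exp(-r*dt) * [p*9.669231 + (1-p)*34.274248] = 24.066251

Answer: Price = V(0,0) = 24.0663


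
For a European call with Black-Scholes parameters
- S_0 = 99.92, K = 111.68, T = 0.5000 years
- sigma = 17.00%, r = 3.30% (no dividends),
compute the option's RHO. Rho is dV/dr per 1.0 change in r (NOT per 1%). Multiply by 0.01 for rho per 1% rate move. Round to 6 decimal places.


Answer: Rho = 10.880259

Derivation:
d1 = -0.7282598655; d2 = -0.8484680183
phi(d1) = 0.3060154313; exp(-qT) = 1.0000000000; exp(-rT) = 0.9836353794
N(d2) = 0.1980886881
Rho = K*T*exp(-rT)*N(d2) = 111.6800 * 0.5000 * 0.9836353794 * 0.1980886881 = 10.880259


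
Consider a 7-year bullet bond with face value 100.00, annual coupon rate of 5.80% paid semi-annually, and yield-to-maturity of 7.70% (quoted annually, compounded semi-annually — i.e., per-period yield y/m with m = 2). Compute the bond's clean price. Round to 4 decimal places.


Coupon per period c = face * coupon_rate / m = 2.900000
Periods per year m = 2; per-period yield y/m = 0.038500
Number of cashflows N = 14
Cashflows (t years, CF_t, discount factor 1/(1+y/m)^(m*t), PV):
  t = 0.5000: CF_t = 2.900000, DF = 0.962927, PV = 2.792489
  t = 1.0000: CF_t = 2.900000, DF = 0.927229, PV = 2.688964
  t = 1.5000: CF_t = 2.900000, DF = 0.892854, PV = 2.589277
  t = 2.0000: CF_t = 2.900000, DF = 0.859754, PV = 2.493285
  t = 2.5000: CF_t = 2.900000, DF = 0.827880, PV = 2.400853
  t = 3.0000: CF_t = 2.900000, DF = 0.797188, PV = 2.311846
  t = 3.5000: CF_t = 2.900000, DF = 0.767635, PV = 2.226140
  t = 4.0000: CF_t = 2.900000, DF = 0.739176, PV = 2.143611
  t = 4.5000: CF_t = 2.900000, DF = 0.711773, PV = 2.064142
  t = 5.0000: CF_t = 2.900000, DF = 0.685386, PV = 1.987618
  t = 5.5000: CF_t = 2.900000, DF = 0.659977, PV = 1.913932
  t = 6.0000: CF_t = 2.900000, DF = 0.635509, PV = 1.842977
  t = 6.5000: CF_t = 2.900000, DF = 0.611949, PV = 1.774653
  t = 7.0000: CF_t = 102.900000, DF = 0.589263, PV = 60.635137
Price P = sum_t PV_t = 89.864925

Answer: Price = 89.8649


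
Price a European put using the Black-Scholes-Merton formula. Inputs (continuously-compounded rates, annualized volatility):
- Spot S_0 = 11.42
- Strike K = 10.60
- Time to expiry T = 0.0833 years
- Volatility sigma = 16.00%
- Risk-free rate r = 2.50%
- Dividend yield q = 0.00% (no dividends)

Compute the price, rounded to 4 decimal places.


d1 = (ln(S/K) + (r - q + 0.5*sigma^2) * T) / (sigma * sqrt(T)) = 1.68174512
d2 = d1 - sigma * sqrt(T) = 1.63556634
exp(-rT) = 0.99791967; exp(-qT) = 1.00000000
P = K * exp(-rT) * N(-d2) - S_0 * exp(-qT) * N(-d1)
N(-d1) = 0.04630914; N(-d2) = 0.05096519
P = 10.6000 * 0.99791967 * 0.05096519 - 11.4200 * 1.00000000 * 0.04630914 = 0.0103

Answer: Price = 0.0103
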